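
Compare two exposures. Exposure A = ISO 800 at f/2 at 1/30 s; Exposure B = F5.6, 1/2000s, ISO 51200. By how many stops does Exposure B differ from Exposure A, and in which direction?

Aperture: f/2 → f/2.8 → f/4 → f/5.6 — 3 stops narrower (darker).
Shutter speed: 1/30 → 1/60 → 1/125 → 1/250 → 1/500 → 1/1000 → 1/2000 — 6 stops shorter (darker).
ISO: 800 → 1600 → 3200 → 6400 → 12800 → 25600 → 51200 — 6 stops raised (brighter).
Net: −3 −6 +6 = −3 stops.

3 stops darker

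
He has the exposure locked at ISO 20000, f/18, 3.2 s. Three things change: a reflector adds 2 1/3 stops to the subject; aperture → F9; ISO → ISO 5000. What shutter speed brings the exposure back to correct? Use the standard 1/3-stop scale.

0.6 s

Scene light: 2 1/3 stops brighter.
Aperture: f/18 → f/16 → f/14 → f/13 → f/11 → f/10 → f/9 — 2 stops wider (brighter).
ISO: 20000 → 16000 → 12800 → 10000 → 8000 → 6400 → 5000 — 2 stops dropped (darker).
Net so far: 2 1/3 stops brighter. Shutter speed: 3.2 → 2.5 → 2 → 1.6 → 1.3 → 1 → 0.8 → 0.6.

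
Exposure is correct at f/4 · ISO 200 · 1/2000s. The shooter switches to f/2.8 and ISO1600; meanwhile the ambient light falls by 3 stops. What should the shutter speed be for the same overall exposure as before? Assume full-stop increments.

Scene light: 3 stops darker.
Aperture: f/4 → f/2.8 — 1 stop larger aperture (brighter).
ISO: 200 → 400 → 800 → 1600 — 3 stops raised (brighter).
Net so far: 1 stop brighter. Shutter speed: 1/2000 → 1/4000.

1/4000s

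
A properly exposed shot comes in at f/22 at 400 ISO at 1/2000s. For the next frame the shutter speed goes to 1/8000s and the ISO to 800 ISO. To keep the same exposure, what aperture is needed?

f/16

Shutter speed: 1/2000 → 1/4000 → 1/8000 — 2 stops faster (darker).
ISO: 400 → 800 — 1 stop raised (brighter).
Net change so far: 1 stop darker. Offset with the aperture: f/22 → f/16.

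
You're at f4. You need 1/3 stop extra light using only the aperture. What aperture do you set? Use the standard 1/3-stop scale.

Aperture: f/4 → f/3.5 — 1/3 stop larger aperture (brighter).

f/3.5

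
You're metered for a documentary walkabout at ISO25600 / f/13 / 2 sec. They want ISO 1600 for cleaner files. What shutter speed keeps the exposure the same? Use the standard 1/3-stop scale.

ISO: 25600 → 20000 → 16000 → 12800 → 10000 → 8000 → 6400 → 5000 → 4000 → 3200 → 2500 → 2000 → 1600 — 4 stops lower (darker).
Need 4 stops brighter from the shutter speed: 2 → 2.5 → 3.2 → 4 → 5 → 6 → 8 → 10 → 13 → 15 → 20 → 25 → 30.

30 s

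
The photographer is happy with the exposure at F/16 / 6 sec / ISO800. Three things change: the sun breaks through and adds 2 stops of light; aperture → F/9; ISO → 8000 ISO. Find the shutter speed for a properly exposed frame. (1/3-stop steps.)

Scene light: 2 stops brighter.
Aperture: f/16 → f/14 → f/13 → f/11 → f/10 → f/9 — 1 2/3 stops opened up (brighter).
ISO: 800 → 1000 → 1250 → 1600 → 2000 → 2500 → 3200 → 4000 → 5000 → 6400 → 8000 — 3 1/3 stops raised (brighter).
Net so far: 7 stops brighter. Shutter speed: 6 → 5 → 4 → 3.2 → 2.5 → 2 → 1.6 → 1.3 → 1 → 0.8 → 0.6 → 0.5 → 0.4 → 0.3 → 1/4 → 1/5 → 1/6 → 1/8 → 1/10 → 1/13 → 1/15 → 1/20.

1/20s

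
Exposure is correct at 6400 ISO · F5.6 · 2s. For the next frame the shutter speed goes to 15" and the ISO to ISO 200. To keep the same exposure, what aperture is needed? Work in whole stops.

f/2.8

Shutter speed: 2 → 4 → 8 → 15 — 3 stops longer (brighter).
ISO: 6400 → 3200 → 1600 → 800 → 400 → 200 — 5 stops dropped (darker).
Net change so far: 2 stops darker. Offset with the aperture: f/5.6 → f/4 → f/2.8.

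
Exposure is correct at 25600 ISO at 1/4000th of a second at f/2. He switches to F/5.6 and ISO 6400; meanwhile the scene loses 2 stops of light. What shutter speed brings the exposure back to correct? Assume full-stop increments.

1/30s

Scene light: 2 stops darker.
Aperture: f/2 → f/2.8 → f/4 → f/5.6 — 3 stops stopped down (darker).
ISO: 25600 → 12800 → 6400 — 2 stops dropped (darker).
Net so far: 7 stops darker. Shutter speed: 1/4000 → 1/2000 → 1/1000 → 1/500 → 1/250 → 1/125 → 1/60 → 1/30.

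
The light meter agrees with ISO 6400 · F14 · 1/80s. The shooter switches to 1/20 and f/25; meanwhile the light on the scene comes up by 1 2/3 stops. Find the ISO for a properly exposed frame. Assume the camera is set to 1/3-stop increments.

Scene light: 1 2/3 stops brighter.
Shutter speed: 1/80 → 1/60 → 1/50 → 1/40 → 1/30 → 1/25 → 1/20 — 2 stops longer (brighter).
Aperture: f/14 → f/16 → f/18 → f/20 → f/22 → f/25 — 1 2/3 stops narrower (darker).
Net so far: 2 stops brighter. ISO: 6400 → 5000 → 4000 → 3200 → 2500 → 2000 → 1600.

ISO 1600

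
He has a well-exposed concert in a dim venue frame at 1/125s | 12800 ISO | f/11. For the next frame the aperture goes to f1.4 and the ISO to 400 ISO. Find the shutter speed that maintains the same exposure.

Aperture: f/11 → f/8 → f/5.6 → f/4 → f/2.8 → f/2 → f/1.4 — 6 stops opened up (brighter).
ISO: 12800 → 6400 → 3200 → 1600 → 800 → 400 — 5 stops dropped (darker).
Net change so far: 1 stop brighter. Offset with the shutter speed: 1/125 → 1/250.

1/250s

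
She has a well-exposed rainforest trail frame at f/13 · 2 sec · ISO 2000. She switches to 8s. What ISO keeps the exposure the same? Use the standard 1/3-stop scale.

ISO 500

Shutter speed: 2 → 2.5 → 3.2 → 4 → 5 → 6 → 8 — 2 stops slower (brighter).
Need 2 stops darker from the ISO: 2000 → 1600 → 1250 → 1000 → 800 → 640 → 500.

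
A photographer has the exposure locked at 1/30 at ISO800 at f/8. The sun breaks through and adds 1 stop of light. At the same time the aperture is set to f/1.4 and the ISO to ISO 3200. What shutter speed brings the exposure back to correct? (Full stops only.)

Scene light: 1 stop brighter.
Aperture: f/8 → f/5.6 → f/4 → f/2.8 → f/2 → f/1.4 — 5 stops larger aperture (brighter).
ISO: 800 → 1600 → 3200 — 2 stops higher (brighter).
Net so far: 8 stops brighter. Shutter speed: 1/30 → 1/60 → 1/125 → 1/250 → 1/500 → 1/1000 → 1/2000 → 1/4000 → 1/8000.

1/8000s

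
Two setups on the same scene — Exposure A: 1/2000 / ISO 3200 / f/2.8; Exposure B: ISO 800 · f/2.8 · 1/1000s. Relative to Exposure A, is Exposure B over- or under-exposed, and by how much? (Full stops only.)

1 stop darker

Aperture: unchanged.
Shutter speed: 1/2000 → 1/1000 — 1 stop slower (brighter).
ISO: 3200 → 1600 → 800 — 2 stops lower (darker).
Net: +1 −2 = −1 stop.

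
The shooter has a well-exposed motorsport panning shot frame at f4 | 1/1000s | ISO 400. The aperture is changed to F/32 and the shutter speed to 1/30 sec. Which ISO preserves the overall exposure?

Aperture: f/4 → f/5.6 → f/8 → f/11 → f/16 → f/22 → f/32 — 6 stops smaller aperture (darker).
Shutter speed: 1/1000 → 1/500 → 1/250 → 1/125 → 1/60 → 1/30 — 5 stops slower (brighter).
Net change so far: 1 stop darker. Offset with the ISO: 400 → 800.

ISO 800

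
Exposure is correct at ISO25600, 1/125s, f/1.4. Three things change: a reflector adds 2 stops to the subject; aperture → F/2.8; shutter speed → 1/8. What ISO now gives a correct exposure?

Scene light: 2 stops brighter.
Aperture: f/1.4 → f/2 → f/2.8 — 2 stops stopped down (darker).
Shutter speed: 1/125 → 1/60 → 1/30 → 1/15 → 1/8 — 4 stops longer (brighter).
Net so far: 4 stops brighter. ISO: 25600 → 12800 → 6400 → 3200 → 1600.

ISO 1600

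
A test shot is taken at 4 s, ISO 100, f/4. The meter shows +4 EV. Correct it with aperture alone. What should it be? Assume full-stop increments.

Overexposed by 4 stops → need 4 stops darker.
Aperture: f/4 → f/5.6 → f/8 → f/11 → f/16.

f/16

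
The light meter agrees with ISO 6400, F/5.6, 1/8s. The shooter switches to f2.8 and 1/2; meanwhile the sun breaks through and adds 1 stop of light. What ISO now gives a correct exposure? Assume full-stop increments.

ISO 200

Scene light: 1 stop brighter.
Aperture: f/5.6 → f/4 → f/2.8 — 2 stops larger aperture (brighter).
Shutter speed: 1/8 → 1/4 → 1/2 — 2 stops longer (brighter).
Net so far: 5 stops brighter. ISO: 6400 → 3200 → 1600 → 800 → 400 → 200.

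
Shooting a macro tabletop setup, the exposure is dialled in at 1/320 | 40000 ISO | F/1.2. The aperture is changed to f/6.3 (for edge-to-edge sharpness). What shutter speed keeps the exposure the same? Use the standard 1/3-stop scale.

1/13s

Aperture: f/1.2 → f/1.4 → f/1.6 → f/1.8 → f/2 → f/2.2 → f/2.5 → f/2.8 → f/3.2 → f/3.5 → f/4 → f/4.5 → f/5 → f/5.6 → f/6.3 — 4 2/3 stops narrower (darker).
Need 4 2/3 stops brighter from the shutter speed: 1/320 → 1/250 → 1/200 → 1/160 → 1/125 → 1/100 → 1/80 → 1/60 → 1/50 → 1/40 → 1/30 → 1/25 → 1/20 → 1/15 → 1/13.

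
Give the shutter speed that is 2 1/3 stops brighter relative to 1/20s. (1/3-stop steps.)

Shutter speed: 1/20 → 1/15 → 1/13 → 1/10 → 1/8 → 1/6 → 1/5 → 1/4 — 2 1/3 stops longer (brighter).

1/4s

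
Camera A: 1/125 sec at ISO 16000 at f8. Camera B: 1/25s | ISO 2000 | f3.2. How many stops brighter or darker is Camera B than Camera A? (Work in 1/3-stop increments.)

2 stops brighter

Aperture: f/8 → f/7.1 → f/6.3 → f/5.6 → f/5 → f/4.5 → f/4 → f/3.5 → f/3.2 — 2 2/3 stops larger aperture (brighter).
Shutter speed: 1/125 → 1/100 → 1/80 → 1/60 → 1/50 → 1/40 → 1/30 → 1/25 — 2 1/3 stops slower (brighter).
ISO: 16000 → 12800 → 10000 → 8000 → 6400 → 5000 → 4000 → 3200 → 2500 → 2000 — 3 stops lower (darker).
Net: +2 2/3 +2 1/3 −3 = +2 stops.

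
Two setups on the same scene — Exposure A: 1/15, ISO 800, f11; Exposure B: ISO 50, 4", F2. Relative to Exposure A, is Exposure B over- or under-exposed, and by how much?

Aperture: f/11 → f/8 → f/5.6 → f/4 → f/2.8 → f/2 — 5 stops larger aperture (brighter).
Shutter speed: 1/15 → 1/8 → 1/4 → 1/2 → 1 → 2 → 4 — 6 stops slower (brighter).
ISO: 800 → 400 → 200 → 100 → 50 — 4 stops dropped (darker).
Net: +5 +6 −4 = +7 stops.

7 stops brighter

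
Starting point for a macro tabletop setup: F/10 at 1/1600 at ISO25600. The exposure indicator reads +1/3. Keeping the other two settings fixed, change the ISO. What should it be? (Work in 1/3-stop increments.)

Overexposed by 1/3 stop → need 1/3 stop darker.
ISO: 25600 → 20000.

ISO 20000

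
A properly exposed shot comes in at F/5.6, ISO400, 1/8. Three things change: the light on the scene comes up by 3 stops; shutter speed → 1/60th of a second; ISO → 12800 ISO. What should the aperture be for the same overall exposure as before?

f/32

Scene light: 3 stops brighter.
Shutter speed: 1/8 → 1/15 → 1/30 → 1/60 — 3 stops shorter (darker).
ISO: 400 → 800 → 1600 → 3200 → 6400 → 12800 — 5 stops raised (brighter).
Net so far: 5 stops brighter. Aperture: f/5.6 → f/8 → f/11 → f/16 → f/22 → f/32.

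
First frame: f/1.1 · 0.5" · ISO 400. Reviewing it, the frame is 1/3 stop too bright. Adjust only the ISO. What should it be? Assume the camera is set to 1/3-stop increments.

ISO 320

Overexposed by 1/3 stop → need 1/3 stop darker.
ISO: 400 → 320.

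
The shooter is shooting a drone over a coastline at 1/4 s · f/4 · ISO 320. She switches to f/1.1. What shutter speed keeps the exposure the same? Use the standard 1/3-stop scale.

Aperture: f/4 → f/3.5 → f/3.2 → f/2.8 → f/2.5 → f/2.2 → f/2 → f/1.8 → f/1.6 → f/1.4 → f/1.2 → f/1.1 — 3 2/3 stops opened up (brighter).
Need 3 2/3 stops darker from the shutter speed: 1/4 → 1/5 → 1/6 → 1/8 → 1/10 → 1/13 → 1/15 → 1/20 → 1/25 → 1/30 → 1/40 → 1/50.

1/50s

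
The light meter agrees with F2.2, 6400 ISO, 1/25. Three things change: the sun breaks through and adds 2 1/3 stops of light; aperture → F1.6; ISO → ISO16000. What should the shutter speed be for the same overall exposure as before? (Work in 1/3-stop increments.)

Scene light: 2 1/3 stops brighter.
Aperture: f/2.2 → f/2 → f/1.8 → f/1.6 — 1 stop wider (brighter).
ISO: 6400 → 8000 → 10000 → 12800 → 16000 — 1 1/3 stops raised (brighter).
Net so far: 4 2/3 stops brighter. Shutter speed: 1/25 → 1/30 → 1/40 → 1/50 → 1/60 → 1/80 → 1/100 → 1/125 → 1/160 → 1/200 → 1/250 → 1/320 → 1/400 → 1/500 → 1/640.

1/640s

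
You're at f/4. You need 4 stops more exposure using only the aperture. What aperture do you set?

Aperture: f/4 → f/2.8 → f/2 → f/1.4 → f/1.0 — 4 stops opened up (brighter).

f/1.0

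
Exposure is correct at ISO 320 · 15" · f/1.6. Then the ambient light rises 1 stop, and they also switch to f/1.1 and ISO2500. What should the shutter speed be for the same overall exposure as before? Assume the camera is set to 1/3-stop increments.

0.5 s

Scene light: 1 stop brighter.
Aperture: f/1.6 → f/1.4 → f/1.2 → f/1.1 — 1 stop larger aperture (brighter).
ISO: 320 → 400 → 500 → 640 → 800 → 1000 → 1250 → 1600 → 2000 → 2500 — 3 stops higher (brighter).
Net so far: 5 stops brighter. Shutter speed: 15 → 13 → 10 → 8 → 6 → 5 → 4 → 3.2 → 2.5 → 2 → 1.6 → 1.3 → 1 → 0.8 → 0.6 → 0.5.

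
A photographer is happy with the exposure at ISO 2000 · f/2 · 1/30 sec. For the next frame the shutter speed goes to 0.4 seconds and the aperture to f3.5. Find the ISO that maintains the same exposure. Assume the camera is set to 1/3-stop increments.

Shutter speed: 1/30 → 1/25 → 1/20 → 1/15 → 1/13 → 1/10 → 1/8 → 1/6 → 1/5 → 1/4 → 0.3 → 0.4 — 3 2/3 stops slower (brighter).
Aperture: f/2 → f/2.2 → f/2.5 → f/2.8 → f/3.2 → f/3.5 — 1 2/3 stops narrower (darker).
Net change so far: 2 stops brighter. Offset with the ISO: 2000 → 1600 → 1250 → 1000 → 800 → 640 → 500.

ISO 500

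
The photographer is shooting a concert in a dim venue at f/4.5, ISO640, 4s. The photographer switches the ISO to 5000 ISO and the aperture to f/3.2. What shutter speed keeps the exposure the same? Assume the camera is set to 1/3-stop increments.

1/4s

ISO: 640 → 800 → 1000 → 1250 → 1600 → 2000 → 2500 → 3200 → 4000 → 5000 — 3 stops higher (brighter).
Aperture: f/4.5 → f/4 → f/3.5 → f/3.2 — 1 stop opened up (brighter).
Net change so far: 4 stops brighter. Offset with the shutter speed: 4 → 3.2 → 2.5 → 2 → 1.6 → 1.3 → 1 → 0.8 → 0.6 → 0.5 → 0.4 → 0.3 → 1/4.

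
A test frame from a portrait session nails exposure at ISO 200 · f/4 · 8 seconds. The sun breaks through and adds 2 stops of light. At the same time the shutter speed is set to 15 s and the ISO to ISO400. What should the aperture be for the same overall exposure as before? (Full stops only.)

Scene light: 2 stops brighter.
Shutter speed: 8 → 15 — 1 stop longer (brighter).
ISO: 200 → 400 — 1 stop raised (brighter).
Net so far: 4 stops brighter. Aperture: f/4 → f/5.6 → f/8 → f/11 → f/16.

f/16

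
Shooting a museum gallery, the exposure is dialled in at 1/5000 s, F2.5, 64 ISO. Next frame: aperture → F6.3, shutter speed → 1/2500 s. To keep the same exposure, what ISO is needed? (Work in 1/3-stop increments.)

ISO 200

Aperture: f/2.5 → f/2.8 → f/3.2 → f/3.5 → f/4 → f/4.5 → f/5 → f/5.6 → f/6.3 — 2 2/3 stops stopped down (darker).
Shutter speed: 1/5000 → 1/4000 → 1/3200 → 1/2500 — 1 stop longer (brighter).
Net change so far: 1 2/3 stops darker. Offset with the ISO: 64 → 80 → 100 → 125 → 160 → 200.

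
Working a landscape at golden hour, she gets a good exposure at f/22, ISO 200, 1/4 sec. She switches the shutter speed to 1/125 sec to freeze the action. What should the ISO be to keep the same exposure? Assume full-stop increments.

Shutter speed: 1/4 → 1/8 → 1/15 → 1/30 → 1/60 → 1/125 — 5 stops faster (darker).
Need 5 stops brighter from the ISO: 200 → 400 → 800 → 1600 → 3200 → 6400.

ISO 6400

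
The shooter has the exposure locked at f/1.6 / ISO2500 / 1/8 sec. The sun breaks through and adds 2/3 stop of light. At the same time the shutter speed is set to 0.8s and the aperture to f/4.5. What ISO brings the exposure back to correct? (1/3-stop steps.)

ISO 2000

Scene light: 2/3 stop brighter.
Shutter speed: 1/8 → 1/6 → 1/5 → 1/4 → 0.3 → 0.4 → 0.5 → 0.6 → 0.8 — 2 2/3 stops slower (brighter).
Aperture: f/1.6 → f/1.8 → f/2 → f/2.2 → f/2.5 → f/2.8 → f/3.2 → f/3.5 → f/4 → f/4.5 — 3 stops smaller aperture (darker).
Net so far: 1/3 stop brighter. ISO: 2500 → 2000.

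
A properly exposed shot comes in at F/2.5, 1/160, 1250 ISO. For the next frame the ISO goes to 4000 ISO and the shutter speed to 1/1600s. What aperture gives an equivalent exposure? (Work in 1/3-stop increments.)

ISO: 1250 → 1600 → 2000 → 2500 → 3200 → 4000 — 1 2/3 stops higher (brighter).
Shutter speed: 1/160 → 1/200 → 1/250 → 1/320 → 1/400 → 1/500 → 1/640 → 1/800 → 1/1000 → 1/1250 → 1/1600 — 3 1/3 stops shorter (darker).
Net change so far: 1 2/3 stops darker. Offset with the aperture: f/2.5 → f/2.2 → f/2 → f/1.8 → f/1.6 → f/1.4.

f/1.4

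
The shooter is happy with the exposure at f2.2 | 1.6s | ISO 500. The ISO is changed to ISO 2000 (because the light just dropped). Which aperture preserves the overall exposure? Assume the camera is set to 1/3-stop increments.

ISO: 500 → 640 → 800 → 1000 → 1250 → 1600 → 2000 — 2 stops higher (brighter).
Need 2 stops darker from the aperture: f/2.2 → f/2.5 → f/2.8 → f/3.2 → f/3.5 → f/4 → f/4.5.

f/4.5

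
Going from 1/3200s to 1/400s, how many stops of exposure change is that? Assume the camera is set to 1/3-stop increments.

3 stops

1/3200 → 1/2500 → 1/2000 → 1/1600 → 1/1250 → 1/1000 → 1/800 → 1/640 → 1/500 → 1/400 — count the steps: 9 third-stops = 3 stops.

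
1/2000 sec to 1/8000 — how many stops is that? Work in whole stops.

1/2000 → 1/4000 → 1/8000 — count the steps: 2 stops.

2 stops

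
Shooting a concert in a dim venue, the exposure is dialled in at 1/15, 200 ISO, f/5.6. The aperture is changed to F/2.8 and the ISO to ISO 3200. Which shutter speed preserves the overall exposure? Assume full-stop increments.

1/1000s

Aperture: f/5.6 → f/4 → f/2.8 — 2 stops wider (brighter).
ISO: 200 → 400 → 800 → 1600 → 3200 — 4 stops raised (brighter).
Net change so far: 6 stops brighter. Offset with the shutter speed: 1/15 → 1/30 → 1/60 → 1/125 → 1/250 → 1/500 → 1/1000.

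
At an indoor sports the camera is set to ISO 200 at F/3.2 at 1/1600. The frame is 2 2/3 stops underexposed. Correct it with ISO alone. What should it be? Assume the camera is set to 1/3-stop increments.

Underexposed by 2 2/3 stops → need 2 2/3 stops brighter.
ISO: 200 → 250 → 320 → 400 → 500 → 640 → 800 → 1000 → 1250.

ISO 1250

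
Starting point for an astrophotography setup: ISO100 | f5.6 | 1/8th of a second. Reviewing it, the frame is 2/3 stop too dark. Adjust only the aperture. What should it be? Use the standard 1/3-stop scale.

Underexposed by 2/3 stop → need 2/3 stop brighter.
Aperture: f/5.6 → f/5 → f/4.5.

f/4.5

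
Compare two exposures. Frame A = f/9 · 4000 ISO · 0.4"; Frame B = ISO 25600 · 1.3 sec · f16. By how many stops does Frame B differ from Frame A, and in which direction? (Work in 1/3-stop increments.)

Aperture: f/9 → f/10 → f/11 → f/13 → f/14 → f/16 — 1 2/3 stops smaller aperture (darker).
Shutter speed: 0.4 → 0.5 → 0.6 → 0.8 → 1 → 1.3 — 1 2/3 stops slower (brighter).
ISO: 4000 → 5000 → 6400 → 8000 → 10000 → 12800 → 16000 → 20000 → 25600 — 2 2/3 stops raised (brighter).
Net: −1 2/3 +1 2/3 +2 2/3 = +2 2/3 stops.

2 2/3 stops brighter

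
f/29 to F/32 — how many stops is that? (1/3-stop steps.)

1/3 stop

f/29 → f/32 — count the steps: 1 third-stops = 1/3 stop.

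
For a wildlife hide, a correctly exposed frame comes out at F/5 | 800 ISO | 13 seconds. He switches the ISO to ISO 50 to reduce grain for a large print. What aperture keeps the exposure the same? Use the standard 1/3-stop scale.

ISO: 800 → 640 → 500 → 400 → 320 → 250 → 200 → 160 → 125 → 100 → 80 → 64 → 50 — 4 stops lower (darker).
Need 4 stops brighter from the aperture: f/5 → f/4.5 → f/4 → f/3.5 → f/3.2 → f/2.8 → f/2.5 → f/2.2 → f/2 → f/1.8 → f/1.6 → f/1.4 → f/1.2.

f/1.2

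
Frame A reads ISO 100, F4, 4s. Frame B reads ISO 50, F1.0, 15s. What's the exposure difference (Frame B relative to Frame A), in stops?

5 stops brighter

Aperture: f/4 → f/2.8 → f/2 → f/1.4 → f/1.0 — 4 stops wider (brighter).
Shutter speed: 4 → 8 → 15 — 2 stops longer (brighter).
ISO: 100 → 50 — 1 stop dropped (darker).
Net: +4 +2 −1 = +5 stops.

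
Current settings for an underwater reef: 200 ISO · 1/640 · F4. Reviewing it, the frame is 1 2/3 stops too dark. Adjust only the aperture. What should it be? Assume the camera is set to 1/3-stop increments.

f/2.2

Underexposed by 1 2/3 stops → need 1 2/3 stops brighter.
Aperture: f/4 → f/3.5 → f/3.2 → f/2.8 → f/2.5 → f/2.2.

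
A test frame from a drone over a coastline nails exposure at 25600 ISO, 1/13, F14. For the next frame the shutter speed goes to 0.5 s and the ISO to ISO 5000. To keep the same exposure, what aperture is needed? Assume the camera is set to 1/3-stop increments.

Shutter speed: 1/13 → 1/10 → 1/8 → 1/6 → 1/5 → 1/4 → 0.3 → 0.4 → 0.5 — 2 2/3 stops longer (brighter).
ISO: 25600 → 20000 → 16000 → 12800 → 10000 → 8000 → 6400 → 5000 — 2 1/3 stops dropped (darker).
Net change so far: 1/3 stop brighter. Offset with the aperture: f/14 → f/16.

f/16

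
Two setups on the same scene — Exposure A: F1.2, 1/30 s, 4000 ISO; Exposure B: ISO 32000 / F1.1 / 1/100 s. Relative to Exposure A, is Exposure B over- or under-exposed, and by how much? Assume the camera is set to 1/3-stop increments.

1 2/3 stops brighter

Aperture: f/1.2 → f/1.1 — 1/3 stop wider (brighter).
Shutter speed: 1/30 → 1/40 → 1/50 → 1/60 → 1/80 → 1/100 — 1 2/3 stops shorter (darker).
ISO: 4000 → 5000 → 6400 → 8000 → 10000 → 12800 → 16000 → 20000 → 25600 → 32000 — 3 stops higher (brighter).
Net: +1/3 −1 2/3 +3 = +1 2/3 stops.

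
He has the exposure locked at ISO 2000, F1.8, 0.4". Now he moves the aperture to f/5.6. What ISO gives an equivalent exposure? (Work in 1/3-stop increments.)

Aperture: f/1.8 → f/2 → f/2.2 → f/2.5 → f/2.8 → f/3.2 → f/3.5 → f/4 → f/4.5 → f/5 → f/5.6 — 3 1/3 stops stopped down (darker).
Need 3 1/3 stops brighter from the ISO: 2000 → 2500 → 3200 → 4000 → 5000 → 6400 → 8000 → 10000 → 12800 → 16000 → 20000.

ISO 20000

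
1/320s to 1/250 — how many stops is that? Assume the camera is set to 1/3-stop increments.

1/320 → 1/250 — count the steps: 1 third-stops = 1/3 stop.

1/3 stop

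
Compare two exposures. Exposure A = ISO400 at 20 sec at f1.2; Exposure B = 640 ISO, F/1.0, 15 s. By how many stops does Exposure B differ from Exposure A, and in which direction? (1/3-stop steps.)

Aperture: f/1.2 → f/1.1 → f/1.0 — 2/3 stop opened up (brighter).
Shutter speed: 20 → 15 — 1/3 stop shorter (darker).
ISO: 400 → 500 → 640 — 2/3 stop raised (brighter).
Net: +2/3 −1/3 +2/3 = +1 stop.

1 stop brighter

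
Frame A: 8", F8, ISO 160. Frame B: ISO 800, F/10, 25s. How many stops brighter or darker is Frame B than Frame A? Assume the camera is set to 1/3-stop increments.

3 1/3 stops brighter

Aperture: f/8 → f/9 → f/10 — 2/3 stop smaller aperture (darker).
Shutter speed: 8 → 10 → 13 → 15 → 20 → 25 — 1 2/3 stops longer (brighter).
ISO: 160 → 200 → 250 → 320 → 400 → 500 → 640 → 800 — 2 1/3 stops raised (brighter).
Net: −2/3 +1 2/3 +2 1/3 = +3 1/3 stops.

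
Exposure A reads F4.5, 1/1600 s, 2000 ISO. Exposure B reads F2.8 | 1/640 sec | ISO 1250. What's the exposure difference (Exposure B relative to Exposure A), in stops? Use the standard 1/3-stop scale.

2 stops brighter

Aperture: f/4.5 → f/4 → f/3.5 → f/3.2 → f/2.8 — 1 1/3 stops larger aperture (brighter).
Shutter speed: 1/1600 → 1/1250 → 1/1000 → 1/800 → 1/640 — 1 1/3 stops longer (brighter).
ISO: 2000 → 1600 → 1250 — 2/3 stop dropped (darker).
Net: +1 1/3 +1 1/3 −2/3 = +2 stops.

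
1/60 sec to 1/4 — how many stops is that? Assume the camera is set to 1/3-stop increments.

4 stops

1/60 → 1/50 → 1/40 → 1/30 → 1/25 → 1/20 → 1/15 → 1/13 → 1/10 → 1/8 → 1/6 → 1/5 → 1/4 — count the steps: 12 third-stops = 4 stops.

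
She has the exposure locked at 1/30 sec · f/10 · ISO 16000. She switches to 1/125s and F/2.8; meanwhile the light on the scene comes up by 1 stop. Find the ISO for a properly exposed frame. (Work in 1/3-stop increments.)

Scene light: 1 stop brighter.
Shutter speed: 1/30 → 1/40 → 1/50 → 1/60 → 1/80 → 1/100 → 1/125 — 2 stops shorter (darker).
Aperture: f/10 → f/9 → f/8 → f/7.1 → f/6.3 → f/5.6 → f/5 → f/4.5 → f/4 → f/3.5 → f/3.2 → f/2.8 — 3 2/3 stops larger aperture (brighter).
Net so far: 2 2/3 stops brighter. ISO: 16000 → 12800 → 10000 → 8000 → 6400 → 5000 → 4000 → 3200 → 2500.

ISO 2500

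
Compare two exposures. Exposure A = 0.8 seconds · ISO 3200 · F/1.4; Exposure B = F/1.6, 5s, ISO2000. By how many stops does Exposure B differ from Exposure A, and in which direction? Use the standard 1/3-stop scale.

Aperture: f/1.4 → f/1.6 — 1/3 stop narrower (darker).
Shutter speed: 0.8 → 1 → 1.3 → 1.6 → 2 → 2.5 → 3.2 → 4 → 5 — 2 2/3 stops slower (brighter).
ISO: 3200 → 2500 → 2000 — 2/3 stop lower (darker).
Net: −1/3 +2 2/3 −2/3 = +1 2/3 stops.

1 2/3 stops brighter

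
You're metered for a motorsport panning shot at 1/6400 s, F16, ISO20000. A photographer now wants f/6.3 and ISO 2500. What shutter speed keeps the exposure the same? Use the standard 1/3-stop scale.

1/5000s

Aperture: f/16 → f/14 → f/13 → f/11 → f/10 → f/9 → f/8 → f/7.1 → f/6.3 — 2 2/3 stops wider (brighter).
ISO: 20000 → 16000 → 12800 → 10000 → 8000 → 6400 → 5000 → 4000 → 3200 → 2500 — 3 stops dropped (darker).
Net change so far: 1/3 stop darker. Offset with the shutter speed: 1/6400 → 1/5000.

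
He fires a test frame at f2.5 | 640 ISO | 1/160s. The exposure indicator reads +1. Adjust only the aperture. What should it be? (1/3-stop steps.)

Overexposed by 1 stop → need 1 stop darker.
Aperture: f/2.5 → f/2.8 → f/3.2 → f/3.5.

f/3.5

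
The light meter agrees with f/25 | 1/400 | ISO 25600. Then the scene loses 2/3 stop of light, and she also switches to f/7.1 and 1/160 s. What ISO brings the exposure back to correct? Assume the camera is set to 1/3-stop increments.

Scene light: 2/3 stop darker.
Aperture: f/25 → f/22 → f/20 → f/18 → f/16 → f/14 → f/13 → f/11 → f/10 → f/9 → f/8 → f/7.1 — 3 2/3 stops wider (brighter).
Shutter speed: 1/400 → 1/320 → 1/250 → 1/200 → 1/160 — 1 1/3 stops slower (brighter).
Net so far: 4 1/3 stops brighter. ISO: 25600 → 20000 → 16000 → 12800 → 10000 → 8000 → 6400 → 5000 → 4000 → 3200 → 2500 → 2000 → 1600 → 1250.

ISO 1250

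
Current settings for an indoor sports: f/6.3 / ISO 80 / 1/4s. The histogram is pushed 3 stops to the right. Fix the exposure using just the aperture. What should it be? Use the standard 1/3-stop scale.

Overexposed by 3 stops → need 3 stops darker.
Aperture: f/6.3 → f/7.1 → f/8 → f/9 → f/10 → f/11 → f/13 → f/14 → f/16 → f/18.

f/18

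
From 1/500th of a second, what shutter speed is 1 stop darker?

1/1000s

Shutter speed: 1/500 → 1/1000 — 1 stop faster (darker).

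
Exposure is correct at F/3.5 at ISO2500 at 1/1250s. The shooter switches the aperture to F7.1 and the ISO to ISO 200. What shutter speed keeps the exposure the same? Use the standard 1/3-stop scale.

Aperture: f/3.5 → f/4 → f/4.5 → f/5 → f/5.6 → f/6.3 → f/7.1 — 2 stops stopped down (darker).
ISO: 2500 → 2000 → 1600 → 1250 → 1000 → 800 → 640 → 500 → 400 → 320 → 250 → 200 — 3 2/3 stops dropped (darker).
Net change so far: 5 2/3 stops darker. Offset with the shutter speed: 1/1250 → 1/1000 → 1/800 → 1/640 → 1/500 → 1/400 → 1/320 → 1/250 → 1/200 → 1/160 → 1/125 → 1/100 → 1/80 → 1/60 → 1/50 → 1/40 → 1/30 → 1/25.

1/25s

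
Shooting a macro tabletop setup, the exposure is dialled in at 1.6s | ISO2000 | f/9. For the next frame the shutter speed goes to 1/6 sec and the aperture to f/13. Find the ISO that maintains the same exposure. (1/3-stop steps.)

Shutter speed: 1.6 → 1.3 → 1 → 0.8 → 0.6 → 0.5 → 0.4 → 0.3 → 1/4 → 1/5 → 1/6 — 3 1/3 stops shorter (darker).
Aperture: f/9 → f/10 → f/11 → f/13 — 1 stop narrower (darker).
Net change so far: 4 1/3 stops darker. Offset with the ISO: 2000 → 2500 → 3200 → 4000 → 5000 → 6400 → 8000 → 10000 → 12800 → 16000 → 20000 → 25600 → 32000 → 40000.

ISO 40000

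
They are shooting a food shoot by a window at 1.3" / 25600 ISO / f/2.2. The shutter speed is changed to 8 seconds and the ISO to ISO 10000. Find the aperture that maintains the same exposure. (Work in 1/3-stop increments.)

f/3.5

Shutter speed: 1.3 → 1.6 → 2 → 2.5 → 3.2 → 4 → 5 → 6 → 8 — 2 2/3 stops slower (brighter).
ISO: 25600 → 20000 → 16000 → 12800 → 10000 — 1 1/3 stops dropped (darker).
Net change so far: 1 1/3 stops brighter. Offset with the aperture: f/2.2 → f/2.5 → f/2.8 → f/3.2 → f/3.5.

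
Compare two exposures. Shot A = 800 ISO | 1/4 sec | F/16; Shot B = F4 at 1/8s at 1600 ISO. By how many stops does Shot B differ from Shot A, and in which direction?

4 stops brighter

Aperture: f/16 → f/11 → f/8 → f/5.6 → f/4 — 4 stops wider (brighter).
Shutter speed: 1/4 → 1/8 — 1 stop faster (darker).
ISO: 800 → 1600 — 1 stop raised (brighter).
Net: +4 −1 +1 = +4 stops.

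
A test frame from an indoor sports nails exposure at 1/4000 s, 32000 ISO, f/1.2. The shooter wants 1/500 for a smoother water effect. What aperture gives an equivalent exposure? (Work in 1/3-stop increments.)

f/3.5

Shutter speed: 1/4000 → 1/3200 → 1/2500 → 1/2000 → 1/1600 → 1/1250 → 1/1000 → 1/800 → 1/640 → 1/500 — 3 stops slower (brighter).
Need 3 stops darker from the aperture: f/1.2 → f/1.4 → f/1.6 → f/1.8 → f/2 → f/2.2 → f/2.5 → f/2.8 → f/3.2 → f/3.5.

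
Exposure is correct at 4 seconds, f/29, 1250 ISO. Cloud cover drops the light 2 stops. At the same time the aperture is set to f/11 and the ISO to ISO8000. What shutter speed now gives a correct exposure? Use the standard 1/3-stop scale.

0.4 s

Scene light: 2 stops darker.
Aperture: f/29 → f/25 → f/22 → f/20 → f/18 → f/16 → f/14 → f/13 → f/11 — 2 2/3 stops larger aperture (brighter).
ISO: 1250 → 1600 → 2000 → 2500 → 3200 → 4000 → 5000 → 6400 → 8000 — 2 2/3 stops higher (brighter).
Net so far: 3 1/3 stops brighter. Shutter speed: 4 → 3.2 → 2.5 → 2 → 1.6 → 1.3 → 1 → 0.8 → 0.6 → 0.5 → 0.4.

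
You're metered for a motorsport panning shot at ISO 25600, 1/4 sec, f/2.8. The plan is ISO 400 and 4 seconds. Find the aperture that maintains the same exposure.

f/1.4

ISO: 25600 → 12800 → 6400 → 3200 → 1600 → 800 → 400 — 6 stops dropped (darker).
Shutter speed: 1/4 → 1/2 → 1 → 2 → 4 — 4 stops longer (brighter).
Net change so far: 2 stops darker. Offset with the aperture: f/2.8 → f/2 → f/1.4.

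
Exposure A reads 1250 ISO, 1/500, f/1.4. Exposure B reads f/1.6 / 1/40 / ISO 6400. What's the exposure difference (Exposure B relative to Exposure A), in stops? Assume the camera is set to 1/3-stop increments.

Aperture: f/1.4 → f/1.6 — 1/3 stop stopped down (darker).
Shutter speed: 1/500 → 1/400 → 1/320 → 1/250 → 1/200 → 1/160 → 1/125 → 1/100 → 1/80 → 1/60 → 1/50 → 1/40 — 3 2/3 stops longer (brighter).
ISO: 1250 → 1600 → 2000 → 2500 → 3200 → 4000 → 5000 → 6400 — 2 1/3 stops higher (brighter).
Net: −1/3 +3 2/3 +2 1/3 = +5 2/3 stops.

5 2/3 stops brighter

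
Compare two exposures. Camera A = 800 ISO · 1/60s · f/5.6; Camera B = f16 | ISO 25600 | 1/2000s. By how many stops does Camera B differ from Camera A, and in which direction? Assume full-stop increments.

3 stops darker

Aperture: f/5.6 → f/8 → f/11 → f/16 — 3 stops smaller aperture (darker).
Shutter speed: 1/60 → 1/125 → 1/250 → 1/500 → 1/1000 → 1/2000 — 5 stops shorter (darker).
ISO: 800 → 1600 → 3200 → 6400 → 12800 → 25600 — 5 stops raised (brighter).
Net: −3 −5 +5 = −3 stops.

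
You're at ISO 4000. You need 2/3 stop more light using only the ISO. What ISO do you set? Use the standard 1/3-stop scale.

ISO: 4000 → 5000 → 6400 — 2/3 stop higher (brighter).

ISO 6400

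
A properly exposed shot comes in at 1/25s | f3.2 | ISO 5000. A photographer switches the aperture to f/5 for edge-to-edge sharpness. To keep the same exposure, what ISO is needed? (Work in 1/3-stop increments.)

ISO 12800

Aperture: f/3.2 → f/3.5 → f/4 → f/4.5 → f/5 — 1 1/3 stops stopped down (darker).
Need 1 1/3 stops brighter from the ISO: 5000 → 6400 → 8000 → 10000 → 12800.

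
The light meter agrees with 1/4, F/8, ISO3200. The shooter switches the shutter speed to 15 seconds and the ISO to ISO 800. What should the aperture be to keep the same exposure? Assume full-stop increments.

Shutter speed: 1/4 → 1/2 → 1 → 2 → 4 → 8 → 15 — 6 stops longer (brighter).
ISO: 3200 → 1600 → 800 — 2 stops lower (darker).
Net change so far: 4 stops brighter. Offset with the aperture: f/8 → f/11 → f/16 → f/22 → f/32.

f/32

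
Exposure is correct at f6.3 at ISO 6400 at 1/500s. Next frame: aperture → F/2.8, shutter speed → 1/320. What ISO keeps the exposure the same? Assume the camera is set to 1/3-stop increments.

ISO 800

Aperture: f/6.3 → f/5.6 → f/5 → f/4.5 → f/4 → f/3.5 → f/3.2 → f/2.8 — 2 1/3 stops opened up (brighter).
Shutter speed: 1/500 → 1/400 → 1/320 — 2/3 stop longer (brighter).
Net change so far: 3 stops brighter. Offset with the ISO: 6400 → 5000 → 4000 → 3200 → 2500 → 2000 → 1600 → 1250 → 1000 → 800.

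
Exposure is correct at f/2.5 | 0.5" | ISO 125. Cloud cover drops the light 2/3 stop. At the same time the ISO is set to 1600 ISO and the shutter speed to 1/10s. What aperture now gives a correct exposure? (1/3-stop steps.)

f/3.2

Scene light: 2/3 stop darker.
ISO: 125 → 160 → 200 → 250 → 320 → 400 → 500 → 640 → 800 → 1000 → 1250 → 1600 — 3 2/3 stops higher (brighter).
Shutter speed: 0.5 → 0.4 → 0.3 → 1/4 → 1/5 → 1/6 → 1/8 → 1/10 — 2 1/3 stops faster (darker).
Net so far: 2/3 stop brighter. Aperture: f/2.5 → f/2.8 → f/3.2.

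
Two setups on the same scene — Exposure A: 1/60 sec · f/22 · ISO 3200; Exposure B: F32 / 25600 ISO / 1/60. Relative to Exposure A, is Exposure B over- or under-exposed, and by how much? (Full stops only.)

2 stops brighter

Aperture: f/22 → f/32 — 1 stop stopped down (darker).
Shutter speed: unchanged.
ISO: 3200 → 6400 → 12800 → 25600 — 3 stops raised (brighter).
Net: −1 +3 = +2 stops.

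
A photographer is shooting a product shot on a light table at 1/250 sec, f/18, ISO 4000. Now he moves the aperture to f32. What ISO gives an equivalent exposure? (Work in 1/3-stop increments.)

Aperture: f/18 → f/20 → f/22 → f/25 → f/29 → f/32 — 1 2/3 stops narrower (darker).
Need 1 2/3 stops brighter from the ISO: 4000 → 5000 → 6400 → 8000 → 10000 → 12800.

ISO 12800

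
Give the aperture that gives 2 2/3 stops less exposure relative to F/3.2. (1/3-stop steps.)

f/8

Aperture: f/3.2 → f/3.5 → f/4 → f/4.5 → f/5 → f/5.6 → f/6.3 → f/7.1 → f/8 — 2 2/3 stops smaller aperture (darker).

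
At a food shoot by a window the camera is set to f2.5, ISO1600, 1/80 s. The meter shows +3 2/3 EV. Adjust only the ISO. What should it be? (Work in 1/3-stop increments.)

Overexposed by 3 2/3 stops → need 3 2/3 stops darker.
ISO: 1600 → 1250 → 1000 → 800 → 640 → 500 → 400 → 320 → 250 → 200 → 160 → 125.

ISO 125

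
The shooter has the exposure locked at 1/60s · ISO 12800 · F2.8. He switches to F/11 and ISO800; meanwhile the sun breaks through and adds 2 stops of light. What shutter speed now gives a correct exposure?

1 s

Scene light: 2 stops brighter.
Aperture: f/2.8 → f/4 → f/5.6 → f/8 → f/11 — 4 stops stopped down (darker).
ISO: 12800 → 6400 → 3200 → 1600 → 800 — 4 stops lower (darker).
Net so far: 6 stops darker. Shutter speed: 1/60 → 1/30 → 1/15 → 1/8 → 1/4 → 1/2 → 1.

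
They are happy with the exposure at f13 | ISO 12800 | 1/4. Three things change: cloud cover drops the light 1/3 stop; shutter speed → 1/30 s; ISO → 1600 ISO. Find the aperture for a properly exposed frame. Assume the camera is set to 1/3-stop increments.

Scene light: 1/3 stop darker.
Shutter speed: 1/4 → 1/5 → 1/6 → 1/8 → 1/10 → 1/13 → 1/15 → 1/20 → 1/25 → 1/30 — 3 stops faster (darker).
ISO: 12800 → 10000 → 8000 → 6400 → 5000 → 4000 → 3200 → 2500 → 2000 → 1600 — 3 stops dropped (darker).
Net so far: 6 1/3 stops darker. Aperture: f/13 → f/11 → f/10 → f/9 → f/8 → f/7.1 → f/6.3 → f/5.6 → f/5 → f/4.5 → f/4 → f/3.5 → f/3.2 → f/2.8 → f/2.5 → f/2.2 → f/2 → f/1.8 → f/1.6 → f/1.4.

f/1.4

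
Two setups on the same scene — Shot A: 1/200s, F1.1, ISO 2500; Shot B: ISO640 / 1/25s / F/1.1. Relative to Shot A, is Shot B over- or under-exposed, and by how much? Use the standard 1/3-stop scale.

1 stop brighter

Aperture: unchanged.
Shutter speed: 1/200 → 1/160 → 1/125 → 1/100 → 1/80 → 1/60 → 1/50 → 1/40 → 1/30 → 1/25 — 3 stops slower (brighter).
ISO: 2500 → 2000 → 1600 → 1250 → 1000 → 800 → 640 — 2 stops lower (darker).
Net: +3 −2 = +1 stop.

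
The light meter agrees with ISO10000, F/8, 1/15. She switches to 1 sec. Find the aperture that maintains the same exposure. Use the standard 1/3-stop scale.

Shutter speed: 1/15 → 1/13 → 1/10 → 1/8 → 1/6 → 1/5 → 1/4 → 0.3 → 0.4 → 0.5 → 0.6 → 0.8 → 1 — 4 stops longer (brighter).
Need 4 stops darker from the aperture: f/8 → f/9 → f/10 → f/11 → f/13 → f/14 → f/16 → f/18 → f/20 → f/22 → f/25 → f/29 → f/32.

f/32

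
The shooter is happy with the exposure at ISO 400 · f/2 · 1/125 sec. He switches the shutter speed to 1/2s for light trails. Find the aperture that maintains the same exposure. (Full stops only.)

f/16

Shutter speed: 1/125 → 1/60 → 1/30 → 1/15 → 1/8 → 1/4 → 1/2 — 6 stops slower (brighter).
Need 6 stops darker from the aperture: f/2 → f/2.8 → f/4 → f/5.6 → f/8 → f/11 → f/16.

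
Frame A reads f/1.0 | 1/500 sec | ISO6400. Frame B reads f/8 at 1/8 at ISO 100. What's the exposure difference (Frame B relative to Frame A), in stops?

Aperture: f/1.0 → f/1.4 → f/2 → f/2.8 → f/4 → f/5.6 → f/8 — 6 stops stopped down (darker).
Shutter speed: 1/500 → 1/250 → 1/125 → 1/60 → 1/30 → 1/15 → 1/8 — 6 stops slower (brighter).
ISO: 6400 → 3200 → 1600 → 800 → 400 → 200 → 100 — 6 stops lower (darker).
Net: −6 +6 −6 = −6 stops.

6 stops darker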